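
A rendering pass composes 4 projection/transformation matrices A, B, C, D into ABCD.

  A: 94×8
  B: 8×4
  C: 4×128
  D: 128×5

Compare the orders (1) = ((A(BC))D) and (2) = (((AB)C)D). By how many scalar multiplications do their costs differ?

Order (1) = ((A(BC))D): (BC): 8×4 by 4×128 → 8×128, cost 8·4·128 = 4096; (A(BC)): 94×8 by 8×128 → 94×128, cost 94·8·128 = 96256; cumulative 100352; ((A(BC))D): 94×128 by 128×5 → 94×5, cost 94·128·5 = 60160; cumulative 160512. Total 160512.
Order (2) = (((AB)C)D): (AB): 94×8 by 8×4 → 94×4, cost 94·8·4 = 3008; ((AB)C): 94×4 by 4×128 → 94×128, cost 94·4·128 = 48128; cumulative 51136; (((AB)C)D): 94×128 by 128×5 → 94×5, cost 94·128·5 = 60160; cumulative 111296. Total 111296.
Difference: |160512 − 111296| = 49216.

49216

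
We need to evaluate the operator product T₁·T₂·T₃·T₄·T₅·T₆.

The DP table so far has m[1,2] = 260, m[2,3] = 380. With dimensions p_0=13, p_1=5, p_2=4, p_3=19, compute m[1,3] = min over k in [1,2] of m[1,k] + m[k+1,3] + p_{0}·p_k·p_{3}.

1248

m[1,3] = min over k∈[1,2] of m[1,k]+m[k+1,3]+p_{0}·p_k·p_{3}.
k=1: 0 + 380 + 13·5·19 = 1615; k=2: 260 + 0 + 13·4·19 = 1248.
Minimum: 1248 at k=2.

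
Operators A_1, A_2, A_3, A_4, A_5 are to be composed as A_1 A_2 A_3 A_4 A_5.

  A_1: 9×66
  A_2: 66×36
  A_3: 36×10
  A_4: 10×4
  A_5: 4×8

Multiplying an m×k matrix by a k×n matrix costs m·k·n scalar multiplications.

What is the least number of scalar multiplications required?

13608

Adjacent pairs: A_1A_2 = 9·66·36 = 21384; A_2A_3 = 66·36·10 = 23760; A_3A_4 = 36·10·4 = 1440; A_4A_5 = 10·4·8 = 320.
Length 3: A_1..A_3: k=1: 0+23760+9·66·10=29700; k=2: 21384+0+9·36·10=24624 → min 24624 | A_2..A_4: k=2: 0+1440+66·36·4=10944; k=3: 23760+0+66·10·4=26400 → min 10944 | A_3..A_5: k=3: 0+320+36·10·8=3200; k=4: 1440+0+36·4·8=2592 → min 2592.
Length 4: A_1..A_4: k=1: 0+10944+9·66·4=13320; k=2: 21384+1440+9·36·4=24120; k=3: 24624+0+9·10·4=24984 → min 13320 | A_2..A_5: k=2: 0+2592+66·36·8=21600; k=3: 23760+320+66·10·8=29360; k=4: 10944+0+66·4·8=13056 → min 13056.
Length 5: A_1..A_5: k=1: 0+13056+9·66·8=17808; k=2: 21384+2592+9·36·8=26568; k=3: 24624+320+9·10·8=25664; k=4: 13320+0+9·4·8=13608 → min 13608.
Optimal order: ((A_1 (A_2 (A_3 A_4))) A_5) with cost 13608.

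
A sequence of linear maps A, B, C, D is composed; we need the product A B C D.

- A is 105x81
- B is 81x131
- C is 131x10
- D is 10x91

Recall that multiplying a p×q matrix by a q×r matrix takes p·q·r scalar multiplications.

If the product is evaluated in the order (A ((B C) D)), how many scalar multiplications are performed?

953775

(B C): 81×131 by 131×10 → 81×10, cost 81·131·10 = 106110
((B C) D): 81×10 by 10×91 → 81×91, cost 81·10·91 = 73710; cumulative 179820
(A ((B C) D)): 105×81 by 81×91 → 105×91, cost 105·81·91 = 773955; cumulative 953775
Total: 953775 scalar multiplications.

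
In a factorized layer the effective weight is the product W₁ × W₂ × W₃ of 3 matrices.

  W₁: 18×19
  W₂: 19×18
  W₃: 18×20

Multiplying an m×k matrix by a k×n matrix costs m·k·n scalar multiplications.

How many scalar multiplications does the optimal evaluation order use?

Order (W₁ × (W₂ × W₃)): (W₂ × W₃): 19×18 by 18×20 → 19×20, cost 19·18·20 = 6840; (W₁ × (W₂ × W₃)): 18×19 by 19×20 → 18×20, cost 18·19·20 = 6840; cumulative 13680. Total 13680.
Order ((W₁ × W₂) × W₃): (W₁ × W₂): 18×19 by 19×18 → 18×18, cost 18·19·18 = 6156; ((W₁ × W₂) × W₃): 18×18 by 18×20 → 18×20, cost 18·18·20 = 6480; cumulative 12636. Total 12636.
Minimum: 12636.

12636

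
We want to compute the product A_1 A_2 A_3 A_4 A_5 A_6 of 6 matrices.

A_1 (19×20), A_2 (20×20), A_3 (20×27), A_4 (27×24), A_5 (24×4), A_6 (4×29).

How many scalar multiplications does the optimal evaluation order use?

Adjacent pairs: A_1A_2 = 19·20·20 = 7600; A_2A_3 = 20·20·27 = 10800; A_3A_4 = 20·27·24 = 12960; A_4A_5 = 27·24·4 = 2592; A_5A_6 = 24·4·29 = 2784.
Length 3: A_1..A_3: k=1: 0+10800+19·20·27=21060; k=2: 7600+0+19·20·27=17860 → min 17860 | A_2..A_4: k=2: 0+12960+20·20·24=22560; k=3: 10800+0+20·27·24=23760 → min 22560 | A_3..A_5: k=3: 0+2592+20·27·4=4752; k=4: 12960+0+20·24·4=14880 → min 4752 | A_4..A_6: k=4: 0+2784+27·24·29=21576; k=5: 2592+0+27·4·29=5724 → min 5724.
Length 4: A_1..A_4: k=1: 0+22560+19·20·24=31680; k=2: 7600+12960+19·20·24=29680; k=3: 17860+0+19·27·24=30172 → min 29680 | A_2..A_5: k=2: 0+4752+20·20·4=6352; k=3: 10800+2592+20·27·4=15552; k=4: 22560+0+20·24·4=24480 → min 6352 | A_3..A_6: k=3: 0+5724+20·27·29=21384; k=4: 12960+2784+20·24·29=29664; k=5: 4752+0+20·4·29=7072 → min 7072.
Length 5: A_1..A_5: k=1: 0+6352+19·20·4=7872; k=2: 7600+4752+19·20·4=13872; k=3: 17860+2592+19·27·4=22504; k=4: 29680+0+19·24·4=31504 → min 7872 | A_2..A_6: k=2: 0+7072+20·20·29=18672; k=3: 10800+5724+20·27·29=32184; k=4: 22560+2784+20·24·29=39264; k=5: 6352+0+20·4·29=8672 → min 8672.
Length 6: A_1..A_6: k=1: 0+8672+19·20·29=19692; k=2: 7600+7072+19·20·29=25692; k=3: 17860+5724+19·27·29=38461; k=4: 29680+2784+19·24·29=45688; k=5: 7872+0+19·4·29=10076 → min 10076.
Optimal order: ((A_1 (A_2 (A_3 (A_4 A_5)))) A_6) with cost 10076.

10076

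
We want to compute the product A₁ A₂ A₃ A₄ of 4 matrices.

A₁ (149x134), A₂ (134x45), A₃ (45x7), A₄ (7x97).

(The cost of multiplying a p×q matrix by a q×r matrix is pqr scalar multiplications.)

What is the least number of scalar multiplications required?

Adjacent pairs: A₁A₂ = 149·134·45 = 898470; A₂A₃ = 134·45·7 = 42210; A₃A₄ = 45·7·97 = 30555.
Length 3: A₁..A₃: k=1: 0+42210+149·134·7=181972; k=2: 898470+0+149·45·7=945405 → min 181972 | A₂..A₄: k=2: 0+30555+134·45·97=615465; k=3: 42210+0+134·7·97=133196 → min 133196.
Length 4: A₁..A₄: k=1: 0+133196+149·134·97=2069898; k=2: 898470+30555+149·45·97=1579410; k=3: 181972+0+149·7·97=283143 → min 283143.
Optimal order: ((A₁ (A₂ A₃)) A₄) with cost 283143.

283143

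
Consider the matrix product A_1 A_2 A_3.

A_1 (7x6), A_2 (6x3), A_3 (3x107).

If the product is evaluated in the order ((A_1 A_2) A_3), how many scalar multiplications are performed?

2373

(A_1 A_2): 7×6 by 6×3 → 7×3, cost 7·6·3 = 126
((A_1 A_2) A_3): 7×3 by 3×107 → 7×107, cost 7·3·107 = 2247; cumulative 2373
Total: 2373 scalar multiplications.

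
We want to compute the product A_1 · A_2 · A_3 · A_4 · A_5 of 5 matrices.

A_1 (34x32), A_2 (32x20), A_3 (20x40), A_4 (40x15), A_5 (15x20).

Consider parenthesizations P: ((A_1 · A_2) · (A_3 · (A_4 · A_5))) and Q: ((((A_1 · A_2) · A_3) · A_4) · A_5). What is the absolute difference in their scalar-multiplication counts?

16200

Order P = ((A_1 · A_2) · (A_3 · (A_4 · A_5))): (A_1 · A_2): 34×32 by 32×20 → 34×20, cost 34·32·20 = 21760; (A_4 · A_5): 40×15 by 15×20 → 40×20, cost 40·15·20 = 12000; (A_3 · (A_4 · A_5)): 20×40 by 40×20 → 20×20, cost 20·40·20 = 16000; cumulative 28000; ((A_1 · A_2) · (A_3 · (A_4 · A_5))): 34×20 by 20×20 → 34×20, cost 34·20·20 = 13600; cumulative 63360. Total 63360.
Order Q = ((((A_1 · A_2) · A_3) · A_4) · A_5): (A_1 · A_2): 34×32 by 32×20 → 34×20, cost 34·32·20 = 21760; ((A_1 · A_2) · A_3): 34×20 by 20×40 → 34×40, cost 34·20·40 = 27200; cumulative 48960; (((A_1 · A_2) · A_3) · A_4): 34×40 by 40×15 → 34×15, cost 34·40·15 = 20400; cumulative 69360; ((((A_1 · A_2) · A_3) · A_4) · A_5): 34×15 by 15×20 → 34×20, cost 34·15·20 = 10200; cumulative 79560. Total 79560.
Difference: |63360 − 79560| = 16200.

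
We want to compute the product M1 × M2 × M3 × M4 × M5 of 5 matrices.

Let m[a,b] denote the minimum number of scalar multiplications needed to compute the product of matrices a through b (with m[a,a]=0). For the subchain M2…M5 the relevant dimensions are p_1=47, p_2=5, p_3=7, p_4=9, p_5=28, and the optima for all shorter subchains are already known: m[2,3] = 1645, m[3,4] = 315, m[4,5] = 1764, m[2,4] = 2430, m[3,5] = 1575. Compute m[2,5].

8155

m[2,5] = min over k∈[2,4] of m[2,k]+m[k+1,5]+p_{1}·p_k·p_{5}.
k=2: 0 + 1575 + 47·5·28 = 8155; k=3: 1645 + 1764 + 47·7·28 = 12621; k=4: 2430 + 0 + 47·9·28 = 14274.
Minimum: 8155 at k=2.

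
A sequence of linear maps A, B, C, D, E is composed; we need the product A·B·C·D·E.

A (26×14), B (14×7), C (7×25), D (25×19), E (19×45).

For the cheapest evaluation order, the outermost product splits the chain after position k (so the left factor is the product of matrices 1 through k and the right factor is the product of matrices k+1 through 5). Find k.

2

Adjacent pairs: AB = 26·14·7 = 2548; BC = 14·7·25 = 2450; CD = 7·25·19 = 3325; DE = 25·19·45 = 21375.
Length 3: A..C: k=1: 0+2450+26·14·25=11550; k=2: 2548+0+26·7·25=7098 → min 7098 | B..D: k=2: 0+3325+14·7·19=5187; k=3: 2450+0+14·25·19=9100 → min 5187 | C..E: k=3: 0+21375+7·25·45=29250; k=4: 3325+0+7·19·45=9310 → min 9310.
Length 4: A..D: k=1: 0+5187+26·14·19=12103; k=2: 2548+3325+26·7·19=9331; k=3: 7098+0+26·25·19=19448 → min 9331 | B..E: k=2: 0+9310+14·7·45=13720; k=3: 2450+21375+14·25·45=39575; k=4: 5187+0+14·19·45=17157 → min 13720.
Top-level splits: k=1: (A..A)·(B..E) → 0+13720+26·14·45 = 30100; k=2: (A..B)·(C..E) → 2548+9310+26·7·45 = 20048; k=3: (A..C)·(D..E) → 7098+21375+26·25·45 = 57723; k=4: (A..D)·(E..E) → 9331+0+26·19·45 = 31561.
Best split is after B, i.e. k = 2.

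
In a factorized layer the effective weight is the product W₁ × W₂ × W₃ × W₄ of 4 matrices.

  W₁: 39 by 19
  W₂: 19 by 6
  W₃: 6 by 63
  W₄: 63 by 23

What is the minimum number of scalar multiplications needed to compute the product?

18522

Adjacent pairs: W₁W₂ = 39·19·6 = 4446; W₂W₃ = 19·6·63 = 7182; W₃W₄ = 6·63·23 = 8694.
Length 3: W₁..W₃: k=1: 0+7182+39·19·63=53865; k=2: 4446+0+39·6·63=19188 → min 19188 | W₂..W₄: k=2: 0+8694+19·6·23=11316; k=3: 7182+0+19·63·23=34713 → min 11316.
Length 4: W₁..W₄: k=1: 0+11316+39·19·23=28359; k=2: 4446+8694+39·6·23=18522; k=3: 19188+0+39·63·23=75699 → min 18522.
Optimal order: ((W₁ × W₂) × (W₃ × W₄)) with cost 18522.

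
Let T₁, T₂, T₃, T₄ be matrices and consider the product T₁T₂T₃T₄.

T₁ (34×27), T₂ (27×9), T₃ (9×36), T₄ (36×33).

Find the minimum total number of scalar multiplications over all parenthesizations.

29052

Adjacent pairs: T₁T₂ = 34·27·9 = 8262; T₂T₃ = 27·9·36 = 8748; T₃T₄ = 9·36·33 = 10692.
Length 3: T₁..T₃: k=1: 0+8748+34·27·36=41796; k=2: 8262+0+34·9·36=19278 → min 19278 | T₂..T₄: k=2: 0+10692+27·9·33=18711; k=3: 8748+0+27·36·33=40824 → min 18711.
Length 4: T₁..T₄: k=1: 0+18711+34·27·33=49005; k=2: 8262+10692+34·9·33=29052; k=3: 19278+0+34·36·33=59670 → min 29052.
Optimal order: ((T₁T₂)(T₃T₄)) with cost 29052.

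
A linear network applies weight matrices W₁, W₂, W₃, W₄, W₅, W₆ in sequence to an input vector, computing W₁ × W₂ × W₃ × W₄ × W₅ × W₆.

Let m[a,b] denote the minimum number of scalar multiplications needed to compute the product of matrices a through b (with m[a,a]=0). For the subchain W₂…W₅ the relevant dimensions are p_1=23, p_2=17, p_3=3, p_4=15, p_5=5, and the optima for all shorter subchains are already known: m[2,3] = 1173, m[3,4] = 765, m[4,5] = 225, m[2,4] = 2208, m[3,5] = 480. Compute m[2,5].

m[2,5] = min over k∈[2,4] of m[2,k]+m[k+1,5]+p_{1}·p_k·p_{5}.
k=2: 0 + 480 + 23·17·5 = 2435; k=3: 1173 + 225 + 23·3·5 = 1743; k=4: 2208 + 0 + 23·15·5 = 3933.
Minimum: 1743 at k=3.

1743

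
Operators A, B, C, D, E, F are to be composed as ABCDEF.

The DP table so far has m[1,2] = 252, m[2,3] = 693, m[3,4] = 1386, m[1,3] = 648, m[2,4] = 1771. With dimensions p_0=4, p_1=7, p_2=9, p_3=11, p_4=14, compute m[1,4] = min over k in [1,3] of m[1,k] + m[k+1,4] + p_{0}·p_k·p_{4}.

m[1,4] = min over k∈[1,3] of m[1,k]+m[k+1,4]+p_{0}·p_k·p_{4}.
k=1: 0 + 1771 + 4·7·14 = 2163; k=2: 252 + 1386 + 4·9·14 = 2142; k=3: 648 + 0 + 4·11·14 = 1264.
Minimum: 1264 at k=3.

1264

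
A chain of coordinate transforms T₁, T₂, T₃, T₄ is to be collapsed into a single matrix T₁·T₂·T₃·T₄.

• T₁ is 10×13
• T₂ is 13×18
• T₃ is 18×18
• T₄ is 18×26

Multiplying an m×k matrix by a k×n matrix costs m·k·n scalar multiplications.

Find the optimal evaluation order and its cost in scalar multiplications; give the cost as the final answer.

10260

Adjacent pairs: T₁T₂ = 10·13·18 = 2340; T₂T₃ = 13·18·18 = 4212; T₃T₄ = 18·18·26 = 8424.
Length 3: T₁..T₃: k=1: 0+4212+10·13·18=6552; k=2: 2340+0+10·18·18=5580 → min 5580 | T₂..T₄: k=2: 0+8424+13·18·26=14508; k=3: 4212+0+13·18·26=10296 → min 10296.
Length 4: T₁..T₄: k=1: 0+10296+10·13·26=13676; k=2: 2340+8424+10·18·26=15444; k=3: 5580+0+10·18·26=10260 → min 10260.
Optimal parenthesization: (((T₁·T₂)·T₃)·T₄) with cost 10260.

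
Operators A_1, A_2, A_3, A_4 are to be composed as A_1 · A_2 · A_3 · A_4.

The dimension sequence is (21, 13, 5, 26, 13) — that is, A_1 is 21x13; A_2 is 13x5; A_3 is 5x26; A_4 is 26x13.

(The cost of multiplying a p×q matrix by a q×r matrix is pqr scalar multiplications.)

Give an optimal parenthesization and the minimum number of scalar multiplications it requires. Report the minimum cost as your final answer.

4420

Adjacent pairs: A_1A_2 = 21·13·5 = 1365; A_2A_3 = 13·5·26 = 1690; A_3A_4 = 5·26·13 = 1690.
Length 3: A_1..A_3: k=1: 0+1690+21·13·26=8788; k=2: 1365+0+21·5·26=4095 → min 4095 | A_2..A_4: k=2: 0+1690+13·5·13=2535; k=3: 1690+0+13·26·13=6084 → min 2535.
Length 4: A_1..A_4: k=1: 0+2535+21·13·13=6084; k=2: 1365+1690+21·5·13=4420; k=3: 4095+0+21·26·13=11193 → min 4420.
Optimal parenthesization: ((A_1 · A_2) · (A_3 · A_4)) with cost 4420.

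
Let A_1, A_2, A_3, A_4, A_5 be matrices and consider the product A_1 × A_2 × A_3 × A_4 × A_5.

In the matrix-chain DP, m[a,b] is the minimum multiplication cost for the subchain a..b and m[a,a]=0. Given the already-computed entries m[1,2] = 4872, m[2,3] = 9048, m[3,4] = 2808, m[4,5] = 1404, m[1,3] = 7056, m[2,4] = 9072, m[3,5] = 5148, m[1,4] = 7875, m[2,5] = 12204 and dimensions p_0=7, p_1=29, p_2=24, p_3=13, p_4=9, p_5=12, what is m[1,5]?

8631

m[1,5] = min over k∈[1,4] of m[1,k]+m[k+1,5]+p_{0}·p_k·p_{5}.
k=1: 0 + 12204 + 7·29·12 = 14640; k=2: 4872 + 5148 + 7·24·12 = 12036; k=3: 7056 + 1404 + 7·13·12 = 9552; k=4: 7875 + 0 + 7·9·12 = 8631.
Minimum: 8631 at k=4.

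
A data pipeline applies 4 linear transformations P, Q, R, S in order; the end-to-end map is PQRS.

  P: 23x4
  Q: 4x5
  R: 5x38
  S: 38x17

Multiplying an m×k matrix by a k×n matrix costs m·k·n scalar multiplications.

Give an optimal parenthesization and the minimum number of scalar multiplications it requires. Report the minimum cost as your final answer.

Adjacent pairs: PQ = 23·4·5 = 460; QR = 4·5·38 = 760; RS = 5·38·17 = 3230.
Length 3: P..R: k=1: 0+760+23·4·38=4256; k=2: 460+0+23·5·38=4830 → min 4256 | Q..S: k=2: 0+3230+4·5·17=3570; k=3: 760+0+4·38·17=3344 → min 3344.
Length 4: P..S: k=1: 0+3344+23·4·17=4908; k=2: 460+3230+23·5·17=5645; k=3: 4256+0+23·38·17=19114 → min 4908.
Optimal parenthesization: (P((QR)S)) with cost 4908.

4908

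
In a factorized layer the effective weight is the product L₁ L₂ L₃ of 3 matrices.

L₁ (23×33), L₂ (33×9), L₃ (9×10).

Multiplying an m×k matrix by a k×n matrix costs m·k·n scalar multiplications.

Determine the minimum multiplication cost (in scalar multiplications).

8901

Order (L₁ (L₂ L₃)): (L₂ L₃): 33×9 by 9×10 → 33×10, cost 33·9·10 = 2970; (L₁ (L₂ L₃)): 23×33 by 33×10 → 23×10, cost 23·33·10 = 7590; cumulative 10560. Total 10560.
Order ((L₁ L₂) L₃): (L₁ L₂): 23×33 by 33×9 → 23×9, cost 23·33·9 = 6831; ((L₁ L₂) L₃): 23×9 by 9×10 → 23×10, cost 23·9·10 = 2070; cumulative 8901. Total 8901.
Minimum: 8901.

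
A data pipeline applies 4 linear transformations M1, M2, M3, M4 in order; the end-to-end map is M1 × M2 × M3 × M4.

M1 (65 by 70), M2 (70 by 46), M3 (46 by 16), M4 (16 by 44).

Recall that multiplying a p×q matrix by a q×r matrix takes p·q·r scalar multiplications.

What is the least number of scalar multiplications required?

170080

Adjacent pairs: M1M2 = 65·70·46 = 209300; M2M3 = 70·46·16 = 51520; M3M4 = 46·16·44 = 32384.
Length 3: M1..M3: k=1: 0+51520+65·70·16=124320; k=2: 209300+0+65·46·16=257140 → min 124320 | M2..M4: k=2: 0+32384+70·46·44=174064; k=3: 51520+0+70·16·44=100800 → min 100800.
Length 4: M1..M4: k=1: 0+100800+65·70·44=301000; k=2: 209300+32384+65·46·44=373244; k=3: 124320+0+65·16·44=170080 → min 170080.
Optimal order: ((M1 × (M2 × M3)) × M4) with cost 170080.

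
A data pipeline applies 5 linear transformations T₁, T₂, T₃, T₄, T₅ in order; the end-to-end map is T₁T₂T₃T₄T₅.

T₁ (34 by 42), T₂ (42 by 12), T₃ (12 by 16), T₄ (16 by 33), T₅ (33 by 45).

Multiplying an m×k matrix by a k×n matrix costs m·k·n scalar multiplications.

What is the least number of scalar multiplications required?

Adjacent pairs: T₁T₂ = 34·42·12 = 17136; T₂T₃ = 42·12·16 = 8064; T₃T₄ = 12·16·33 = 6336; T₄T₅ = 16·33·45 = 23760.
Length 3: T₁..T₃: k=1: 0+8064+34·42·16=30912; k=2: 17136+0+34·12·16=23664 → min 23664 | T₂..T₄: k=2: 0+6336+42·12·33=22968; k=3: 8064+0+42·16·33=30240 → min 22968 | T₃..T₅: k=3: 0+23760+12·16·45=32400; k=4: 6336+0+12·33·45=24156 → min 24156.
Length 4: T₁..T₄: k=1: 0+22968+34·42·33=70092; k=2: 17136+6336+34·12·33=36936; k=3: 23664+0+34·16·33=41616 → min 36936 | T₂..T₅: k=2: 0+24156+42·12·45=46836; k=3: 8064+23760+42·16·45=62064; k=4: 22968+0+42·33·45=85338 → min 46836.
Length 5: T₁..T₅: k=1: 0+46836+34·42·45=111096; k=2: 17136+24156+34·12·45=59652; k=3: 23664+23760+34·16·45=71904; k=4: 36936+0+34·33·45=87426 → min 59652.
Optimal order: ((T₁T₂)((T₃T₄)T₅)) with cost 59652.

59652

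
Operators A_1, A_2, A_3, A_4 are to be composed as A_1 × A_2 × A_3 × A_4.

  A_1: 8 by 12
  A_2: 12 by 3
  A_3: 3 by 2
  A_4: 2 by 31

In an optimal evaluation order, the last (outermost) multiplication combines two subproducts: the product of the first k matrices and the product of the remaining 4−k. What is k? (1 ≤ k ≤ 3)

3

Adjacent pairs: A_1A_2 = 8·12·3 = 288; A_2A_3 = 12·3·2 = 72; A_3A_4 = 3·2·31 = 186.
Length 3: A_1..A_3: k=1: 0+72+8·12·2=264; k=2: 288+0+8·3·2=336 → min 264 | A_2..A_4: k=2: 0+186+12·3·31=1302; k=3: 72+0+12·2·31=816 → min 816.
Top-level splits: k=1: (A_1..A_1)·(A_2..A_4) → 0+816+8·12·31 = 3792; k=2: (A_1..A_2)·(A_3..A_4) → 288+186+8·3·31 = 1218; k=3: (A_1..A_3)·(A_4..A_4) → 264+0+8·2·31 = 760.
Best split is after A_3, i.e. k = 3.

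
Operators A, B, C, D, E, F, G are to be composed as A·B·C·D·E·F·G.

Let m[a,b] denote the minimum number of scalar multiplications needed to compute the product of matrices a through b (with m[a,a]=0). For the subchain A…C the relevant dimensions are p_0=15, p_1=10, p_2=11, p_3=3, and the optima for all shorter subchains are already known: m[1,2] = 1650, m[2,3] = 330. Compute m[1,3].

m[1,3] = min over k∈[1,2] of m[1,k]+m[k+1,3]+p_{0}·p_k·p_{3}.
k=1: 0 + 330 + 15·10·3 = 780; k=2: 1650 + 0 + 15·11·3 = 2145.
Minimum: 780 at k=1.

780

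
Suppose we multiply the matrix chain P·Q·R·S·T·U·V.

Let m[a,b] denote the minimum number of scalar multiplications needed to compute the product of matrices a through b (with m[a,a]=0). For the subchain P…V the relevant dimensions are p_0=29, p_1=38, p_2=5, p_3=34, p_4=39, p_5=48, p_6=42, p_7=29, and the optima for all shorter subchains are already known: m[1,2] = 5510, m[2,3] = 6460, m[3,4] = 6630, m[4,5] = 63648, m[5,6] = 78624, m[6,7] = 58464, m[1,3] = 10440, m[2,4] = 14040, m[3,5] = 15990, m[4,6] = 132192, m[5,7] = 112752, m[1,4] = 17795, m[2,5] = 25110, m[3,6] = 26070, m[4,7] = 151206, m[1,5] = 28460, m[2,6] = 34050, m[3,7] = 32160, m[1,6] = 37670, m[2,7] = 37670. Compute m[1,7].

m[1,7] = min over k∈[1,6] of m[1,k]+m[k+1,7]+p_{0}·p_k·p_{7}.
k=1: 0 + 37670 + 29·38·29 = 69628; k=2: 5510 + 32160 + 29·5·29 = 41875; k=3: 10440 + 151206 + 29·34·29 = 190240; k=4: 17795 + 112752 + 29·39·29 = 163346; k=5: 28460 + 58464 + 29·48·29 = 127292; k=6: 37670 + 0 + 29·42·29 = 72992.
Minimum: 41875 at k=2.

41875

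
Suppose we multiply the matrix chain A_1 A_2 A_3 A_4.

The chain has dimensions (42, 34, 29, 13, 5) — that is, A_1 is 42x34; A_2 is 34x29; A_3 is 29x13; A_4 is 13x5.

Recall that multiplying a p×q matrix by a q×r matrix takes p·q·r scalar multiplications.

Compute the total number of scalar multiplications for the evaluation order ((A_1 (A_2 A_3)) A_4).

(A_2 A_3): 34×29 by 29×13 → 34×13, cost 34·29·13 = 12818
(A_1 (A_2 A_3)): 42×34 by 34×13 → 42×13, cost 42·34·13 = 18564; cumulative 31382
((A_1 (A_2 A_3)) A_4): 42×13 by 13×5 → 42×5, cost 42·13·5 = 2730; cumulative 34112
Total: 34112 scalar multiplications.

34112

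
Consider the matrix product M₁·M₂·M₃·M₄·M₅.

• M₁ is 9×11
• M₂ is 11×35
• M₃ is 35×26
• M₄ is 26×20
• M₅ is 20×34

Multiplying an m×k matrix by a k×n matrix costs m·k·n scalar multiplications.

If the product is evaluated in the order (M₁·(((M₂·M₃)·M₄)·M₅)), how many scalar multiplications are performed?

26576

(M₂·M₃): 11×35 by 35×26 → 11×26, cost 11·35·26 = 10010
((M₂·M₃)·M₄): 11×26 by 26×20 → 11×20, cost 11·26·20 = 5720; cumulative 15730
(((M₂·M₃)·M₄)·M₅): 11×20 by 20×34 → 11×34, cost 11·20·34 = 7480; cumulative 23210
(M₁·(((M₂·M₃)·M₄)·M₅)): 9×11 by 11×34 → 9×34, cost 9·11·34 = 3366; cumulative 26576
Total: 26576 scalar multiplications.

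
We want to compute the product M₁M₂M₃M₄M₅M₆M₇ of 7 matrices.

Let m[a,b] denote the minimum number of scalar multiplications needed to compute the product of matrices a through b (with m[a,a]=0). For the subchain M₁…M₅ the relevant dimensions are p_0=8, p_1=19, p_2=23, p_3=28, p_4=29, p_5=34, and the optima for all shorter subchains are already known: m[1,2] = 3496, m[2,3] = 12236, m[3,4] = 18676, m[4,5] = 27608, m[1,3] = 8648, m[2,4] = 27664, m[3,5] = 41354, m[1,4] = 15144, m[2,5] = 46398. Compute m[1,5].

m[1,5] = min over k∈[1,4] of m[1,k]+m[k+1,5]+p_{0}·p_k·p_{5}.
k=1: 0 + 46398 + 8·19·34 = 51566; k=2: 3496 + 41354 + 8·23·34 = 51106; k=3: 8648 + 27608 + 8·28·34 = 43872; k=4: 15144 + 0 + 8·29·34 = 23032.
Minimum: 23032 at k=4.

23032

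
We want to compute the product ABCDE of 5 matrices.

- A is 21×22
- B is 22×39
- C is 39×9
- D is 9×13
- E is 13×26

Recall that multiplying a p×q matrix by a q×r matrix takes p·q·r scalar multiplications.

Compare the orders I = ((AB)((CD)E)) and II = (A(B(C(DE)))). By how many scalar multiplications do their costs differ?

Order I = ((AB)((CD)E)): (AB): 21×22 by 22×39 → 21×39, cost 21·22·39 = 18018; (CD): 39×9 by 9×13 → 39×13, cost 39·9·13 = 4563; ((CD)E): 39×13 by 13×26 → 39×26, cost 39·13·26 = 13182; cumulative 17745; ((AB)((CD)E)): 21×39 by 39×26 → 21×26, cost 21·39·26 = 21294; cumulative 57057. Total 57057.
Order II = (A(B(C(DE)))): (DE): 9×13 by 13×26 → 9×26, cost 9·13·26 = 3042; (C(DE)): 39×9 by 9×26 → 39×26, cost 39·9·26 = 9126; cumulative 12168; (B(C(DE))): 22×39 by 39×26 → 22×26, cost 22·39·26 = 22308; cumulative 34476; (A(B(C(DE)))): 21×22 by 22×26 → 21×26, cost 21·22·26 = 12012; cumulative 46488. Total 46488.
Difference: |57057 − 46488| = 10569.

10569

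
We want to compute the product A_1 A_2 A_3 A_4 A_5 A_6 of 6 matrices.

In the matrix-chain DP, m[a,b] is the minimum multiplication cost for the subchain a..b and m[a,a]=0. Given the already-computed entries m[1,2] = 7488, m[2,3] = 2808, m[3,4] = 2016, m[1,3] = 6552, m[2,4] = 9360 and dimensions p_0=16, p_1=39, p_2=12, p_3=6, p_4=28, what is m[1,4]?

m[1,4] = min over k∈[1,3] of m[1,k]+m[k+1,4]+p_{0}·p_k·p_{4}.
k=1: 0 + 9360 + 16·39·28 = 26832; k=2: 7488 + 2016 + 16·12·28 = 14880; k=3: 6552 + 0 + 16·6·28 = 9240.
Minimum: 9240 at k=3.

9240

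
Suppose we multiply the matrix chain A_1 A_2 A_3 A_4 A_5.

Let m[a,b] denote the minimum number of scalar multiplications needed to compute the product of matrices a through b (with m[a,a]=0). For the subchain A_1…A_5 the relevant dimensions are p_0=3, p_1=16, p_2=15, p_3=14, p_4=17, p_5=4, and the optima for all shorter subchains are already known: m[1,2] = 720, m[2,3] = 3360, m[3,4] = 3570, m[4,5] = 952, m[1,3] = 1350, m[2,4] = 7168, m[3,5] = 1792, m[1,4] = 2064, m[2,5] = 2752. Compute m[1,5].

2268

m[1,5] = min over k∈[1,4] of m[1,k]+m[k+1,5]+p_{0}·p_k·p_{5}.
k=1: 0 + 2752 + 3·16·4 = 2944; k=2: 720 + 1792 + 3·15·4 = 2692; k=3: 1350 + 952 + 3·14·4 = 2470; k=4: 2064 + 0 + 3·17·4 = 2268.
Minimum: 2268 at k=4.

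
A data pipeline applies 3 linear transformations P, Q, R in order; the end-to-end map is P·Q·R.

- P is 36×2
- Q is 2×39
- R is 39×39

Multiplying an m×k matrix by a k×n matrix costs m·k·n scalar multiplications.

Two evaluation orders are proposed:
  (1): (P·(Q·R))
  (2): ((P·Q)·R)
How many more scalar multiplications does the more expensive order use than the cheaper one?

51714

Order (1) = (P·(Q·R)): (Q·R): 2×39 by 39×39 → 2×39, cost 2·39·39 = 3042; (P·(Q·R)): 36×2 by 2×39 → 36×39, cost 36·2·39 = 2808; cumulative 5850. Total 5850.
Order (2) = ((P·Q)·R): (P·Q): 36×2 by 2×39 → 36×39, cost 36·2·39 = 2808; ((P·Q)·R): 36×39 by 39×39 → 36×39, cost 36·39·39 = 54756; cumulative 57564. Total 57564.
Difference: |5850 − 57564| = 51714.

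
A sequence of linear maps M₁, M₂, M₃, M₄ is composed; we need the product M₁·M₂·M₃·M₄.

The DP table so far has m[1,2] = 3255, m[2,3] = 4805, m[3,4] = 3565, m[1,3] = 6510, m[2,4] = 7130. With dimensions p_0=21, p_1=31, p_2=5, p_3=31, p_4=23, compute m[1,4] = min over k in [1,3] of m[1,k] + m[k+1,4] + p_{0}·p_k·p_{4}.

m[1,4] = min over k∈[1,3] of m[1,k]+m[k+1,4]+p_{0}·p_k·p_{4}.
k=1: 0 + 7130 + 21·31·23 = 22103; k=2: 3255 + 3565 + 21·5·23 = 9235; k=3: 6510 + 0 + 21·31·23 = 21483.
Minimum: 9235 at k=2.

9235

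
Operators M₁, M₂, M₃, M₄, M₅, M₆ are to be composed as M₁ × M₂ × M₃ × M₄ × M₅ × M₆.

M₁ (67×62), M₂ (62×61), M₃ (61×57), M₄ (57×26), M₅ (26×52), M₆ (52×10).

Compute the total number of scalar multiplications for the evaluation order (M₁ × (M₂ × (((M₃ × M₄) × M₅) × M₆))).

(M₃ × M₄): 61×57 by 57×26 → 61×26, cost 61·57·26 = 90402
((M₃ × M₄) × M₅): 61×26 by 26×52 → 61×52, cost 61·26·52 = 82472; cumulative 172874
(((M₃ × M₄) × M₅) × M₆): 61×52 by 52×10 → 61×10, cost 61·52·10 = 31720; cumulative 204594
(M₂ × (((M₃ × M₄) × M₅) × M₆)): 62×61 by 61×10 → 62×10, cost 62·61·10 = 37820; cumulative 242414
(M₁ × (M₂ × (((M₃ × M₄) × M₅) × M₆))): 67×62 by 62×10 → 67×10, cost 67·62·10 = 41540; cumulative 283954
Total: 283954 scalar multiplications.

283954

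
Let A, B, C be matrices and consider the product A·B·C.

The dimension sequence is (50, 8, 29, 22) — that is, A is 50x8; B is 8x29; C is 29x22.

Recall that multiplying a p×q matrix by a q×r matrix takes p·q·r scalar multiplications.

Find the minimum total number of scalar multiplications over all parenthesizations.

Order (A·(B·C)): (B·C): 8×29 by 29×22 → 8×22, cost 8·29·22 = 5104; (A·(B·C)): 50×8 by 8×22 → 50×22, cost 50·8·22 = 8800; cumulative 13904. Total 13904.
Order ((A·B)·C): (A·B): 50×8 by 8×29 → 50×29, cost 50·8·29 = 11600; ((A·B)·C): 50×29 by 29×22 → 50×22, cost 50·29·22 = 31900; cumulative 43500. Total 43500.
Minimum: 13904.

13904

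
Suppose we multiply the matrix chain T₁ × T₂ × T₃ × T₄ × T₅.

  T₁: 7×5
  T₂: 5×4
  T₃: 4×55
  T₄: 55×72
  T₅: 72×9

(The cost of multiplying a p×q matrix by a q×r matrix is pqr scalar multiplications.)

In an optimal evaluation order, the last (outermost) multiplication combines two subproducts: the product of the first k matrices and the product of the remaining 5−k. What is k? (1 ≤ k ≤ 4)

2

Adjacent pairs: T₁T₂ = 7·5·4 = 140; T₂T₃ = 5·4·55 = 1100; T₃T₄ = 4·55·72 = 15840; T₄T₅ = 55·72·9 = 35640.
Length 3: T₁..T₃: k=1: 0+1100+7·5·55=3025; k=2: 140+0+7·4·55=1680 → min 1680 | T₂..T₄: k=2: 0+15840+5·4·72=17280; k=3: 1100+0+5·55·72=20900 → min 17280 | T₃..T₅: k=3: 0+35640+4·55·9=37620; k=4: 15840+0+4·72·9=18432 → min 18432.
Length 4: T₁..T₄: k=1: 0+17280+7·5·72=19800; k=2: 140+15840+7·4·72=17996; k=3: 1680+0+7·55·72=29400 → min 17996 | T₂..T₅: k=2: 0+18432+5·4·9=18612; k=3: 1100+35640+5·55·9=39215; k=4: 17280+0+5·72·9=20520 → min 18612.
Top-level splits: k=1: (T₁..T₁)·(T₂..T₅) → 0+18612+7·5·9 = 18927; k=2: (T₁..T₂)·(T₃..T₅) → 140+18432+7·4·9 = 18824; k=3: (T₁..T₃)·(T₄..T₅) → 1680+35640+7·55·9 = 40785; k=4: (T₁..T₄)·(T₅..T₅) → 17996+0+7·72·9 = 22532.
Best split is after T₂, i.e. k = 2.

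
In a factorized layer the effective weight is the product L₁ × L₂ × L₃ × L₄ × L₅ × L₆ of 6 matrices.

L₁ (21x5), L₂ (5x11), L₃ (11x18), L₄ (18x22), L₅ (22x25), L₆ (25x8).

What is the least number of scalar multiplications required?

7560

Adjacent pairs: L₁L₂ = 21·5·11 = 1155; L₂L₃ = 5·11·18 = 990; L₃L₄ = 11·18·22 = 4356; L₄L₅ = 18·22·25 = 9900; L₅L₆ = 22·25·8 = 4400.
Length 3: L₁..L₃: k=1: 0+990+21·5·18=2880; k=2: 1155+0+21·11·18=5313 → min 2880 | L₂..L₄: k=2: 0+4356+5·11·22=5566; k=3: 990+0+5·18·22=2970 → min 2970 | L₃..L₅: k=3: 0+9900+11·18·25=14850; k=4: 4356+0+11·22·25=10406 → min 10406 | L₄..L₆: k=4: 0+4400+18·22·8=7568; k=5: 9900+0+18·25·8=13500 → min 7568.
Length 4: L₁..L₄: k=1: 0+2970+21·5·22=5280; k=2: 1155+4356+21·11·22=10593; k=3: 2880+0+21·18·22=11196 → min 5280 | L₂..L₅: k=2: 0+10406+5·11·25=11781; k=3: 990+9900+5·18·25=13140; k=4: 2970+0+5·22·25=5720 → min 5720 | L₃..L₆: k=3: 0+7568+11·18·8=9152; k=4: 4356+4400+11·22·8=10692; k=5: 10406+0+11·25·8=12606 → min 9152.
Length 5: L₁..L₅: k=1: 0+5720+21·5·25=8345; k=2: 1155+10406+21·11·25=17336; k=3: 2880+9900+21·18·25=22230; k=4: 5280+0+21·22·25=16830 → min 8345 | L₂..L₆: k=2: 0+9152+5·11·8=9592; k=3: 990+7568+5·18·8=9278; k=4: 2970+4400+5·22·8=8250; k=5: 5720+0+5·25·8=6720 → min 6720.
Length 6: L₁..L₆: k=1: 0+6720+21·5·8=7560; k=2: 1155+9152+21·11·8=12155; k=3: 2880+7568+21·18·8=13472; k=4: 5280+4400+21·22·8=13376; k=5: 8345+0+21·25·8=12545 → min 7560.
Optimal order: (L₁ × ((((L₂ × L₃) × L₄) × L₅) × L₆)) with cost 7560.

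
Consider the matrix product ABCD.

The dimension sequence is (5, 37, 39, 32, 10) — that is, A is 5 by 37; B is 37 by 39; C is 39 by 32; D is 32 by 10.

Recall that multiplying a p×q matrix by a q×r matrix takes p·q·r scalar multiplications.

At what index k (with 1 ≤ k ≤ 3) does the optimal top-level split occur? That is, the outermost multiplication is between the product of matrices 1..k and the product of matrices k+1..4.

3

Adjacent pairs: AB = 5·37·39 = 7215; BC = 37·39·32 = 46176; CD = 39·32·10 = 12480.
Length 3: A..C: k=1: 0+46176+5·37·32=52096; k=2: 7215+0+5·39·32=13455 → min 13455 | B..D: k=2: 0+12480+37·39·10=26910; k=3: 46176+0+37·32·10=58016 → min 26910.
Top-level splits: k=1: (A..A)·(B..D) → 0+26910+5·37·10 = 28760; k=2: (A..B)·(C..D) → 7215+12480+5·39·10 = 21645; k=3: (A..C)·(D..D) → 13455+0+5·32·10 = 15055.
Best split is after C, i.e. k = 3.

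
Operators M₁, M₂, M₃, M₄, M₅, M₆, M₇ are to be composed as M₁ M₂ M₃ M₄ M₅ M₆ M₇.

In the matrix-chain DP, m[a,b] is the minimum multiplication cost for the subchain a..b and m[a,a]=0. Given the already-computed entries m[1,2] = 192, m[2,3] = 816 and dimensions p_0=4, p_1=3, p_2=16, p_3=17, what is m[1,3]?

1020

m[1,3] = min over k∈[1,2] of m[1,k]+m[k+1,3]+p_{0}·p_k·p_{3}.
k=1: 0 + 816 + 4·3·17 = 1020; k=2: 192 + 0 + 4·16·17 = 1280.
Minimum: 1020 at k=1.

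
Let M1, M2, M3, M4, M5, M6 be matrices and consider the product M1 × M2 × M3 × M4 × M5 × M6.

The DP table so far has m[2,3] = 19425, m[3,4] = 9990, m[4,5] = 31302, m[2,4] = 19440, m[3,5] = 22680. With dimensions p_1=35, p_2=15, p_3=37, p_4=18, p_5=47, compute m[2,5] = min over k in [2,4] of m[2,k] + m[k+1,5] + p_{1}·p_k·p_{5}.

47355

m[2,5] = min over k∈[2,4] of m[2,k]+m[k+1,5]+p_{1}·p_k·p_{5}.
k=2: 0 + 22680 + 35·15·47 = 47355; k=3: 19425 + 31302 + 35·37·47 = 111592; k=4: 19440 + 0 + 35·18·47 = 49050.
Minimum: 47355 at k=2.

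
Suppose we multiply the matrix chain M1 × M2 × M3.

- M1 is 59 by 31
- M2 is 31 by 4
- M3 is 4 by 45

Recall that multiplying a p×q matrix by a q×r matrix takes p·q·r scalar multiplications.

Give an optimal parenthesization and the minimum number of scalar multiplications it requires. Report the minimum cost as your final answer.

17936

(M1 × (M2 × M3)): cost 87885.
((M1 × M2) × M3): cost 17936.
Optimal: ((M1 × M2) × M3) with cost 17936.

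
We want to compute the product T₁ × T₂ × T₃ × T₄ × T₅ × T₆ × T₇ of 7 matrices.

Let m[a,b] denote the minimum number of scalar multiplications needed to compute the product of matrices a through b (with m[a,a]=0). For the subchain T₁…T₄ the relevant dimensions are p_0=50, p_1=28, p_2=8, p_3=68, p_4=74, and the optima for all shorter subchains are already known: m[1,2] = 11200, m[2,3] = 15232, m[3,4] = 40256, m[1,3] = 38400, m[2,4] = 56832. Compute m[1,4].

m[1,4] = min over k∈[1,3] of m[1,k]+m[k+1,4]+p_{0}·p_k·p_{4}.
k=1: 0 + 56832 + 50·28·74 = 160432; k=2: 11200 + 40256 + 50·8·74 = 81056; k=3: 38400 + 0 + 50·68·74 = 290000.
Minimum: 81056 at k=2.

81056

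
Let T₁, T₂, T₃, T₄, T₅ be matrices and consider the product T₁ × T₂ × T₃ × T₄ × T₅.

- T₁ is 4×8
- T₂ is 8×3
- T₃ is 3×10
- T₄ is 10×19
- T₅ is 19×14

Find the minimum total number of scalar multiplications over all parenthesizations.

1632

Adjacent pairs: T₁T₂ = 4·8·3 = 96; T₂T₃ = 8·3·10 = 240; T₃T₄ = 3·10·19 = 570; T₄T₅ = 10·19·14 = 2660.
Length 3: T₁..T₃: k=1: 0+240+4·8·10=560; k=2: 96+0+4·3·10=216 → min 216 | T₂..T₄: k=2: 0+570+8·3·19=1026; k=3: 240+0+8·10·19=1760 → min 1026 | T₃..T₅: k=3: 0+2660+3·10·14=3080; k=4: 570+0+3·19·14=1368 → min 1368.
Length 4: T₁..T₄: k=1: 0+1026+4·8·19=1634; k=2: 96+570+4·3·19=894; k=3: 216+0+4·10·19=976 → min 894 | T₂..T₅: k=2: 0+1368+8·3·14=1704; k=3: 240+2660+8·10·14=4020; k=4: 1026+0+8·19·14=3154 → min 1704.
Length 5: T₁..T₅: k=1: 0+1704+4·8·14=2152; k=2: 96+1368+4·3·14=1632; k=3: 216+2660+4·10·14=3436; k=4: 894+0+4·19·14=1958 → min 1632.
Optimal order: ((T₁ × T₂) × ((T₃ × T₄) × T₅)) with cost 1632.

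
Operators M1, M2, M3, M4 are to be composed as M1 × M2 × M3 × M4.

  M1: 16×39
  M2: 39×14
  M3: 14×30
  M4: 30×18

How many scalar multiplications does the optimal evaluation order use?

Adjacent pairs: M1M2 = 16·39·14 = 8736; M2M3 = 39·14·30 = 16380; M3M4 = 14·30·18 = 7560.
Length 3: M1..M3: k=1: 0+16380+16·39·30=35100; k=2: 8736+0+16·14·30=15456 → min 15456 | M2..M4: k=2: 0+7560+39·14·18=17388; k=3: 16380+0+39·30·18=37440 → min 17388.
Length 4: M1..M4: k=1: 0+17388+16·39·18=28620; k=2: 8736+7560+16·14·18=20328; k=3: 15456+0+16·30·18=24096 → min 20328.
Optimal order: ((M1 × M2) × (M3 × M4)) with cost 20328.

20328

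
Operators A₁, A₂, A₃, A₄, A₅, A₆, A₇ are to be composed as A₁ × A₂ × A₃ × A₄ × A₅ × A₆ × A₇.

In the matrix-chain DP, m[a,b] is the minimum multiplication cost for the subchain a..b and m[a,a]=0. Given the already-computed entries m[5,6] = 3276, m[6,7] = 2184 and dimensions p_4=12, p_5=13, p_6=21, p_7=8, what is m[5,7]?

3432

m[5,7] = min over k∈[5,6] of m[5,k]+m[k+1,7]+p_{4}·p_k·p_{7}.
k=5: 0 + 2184 + 12·13·8 = 3432; k=6: 3276 + 0 + 12·21·8 = 5292.
Minimum: 3432 at k=5.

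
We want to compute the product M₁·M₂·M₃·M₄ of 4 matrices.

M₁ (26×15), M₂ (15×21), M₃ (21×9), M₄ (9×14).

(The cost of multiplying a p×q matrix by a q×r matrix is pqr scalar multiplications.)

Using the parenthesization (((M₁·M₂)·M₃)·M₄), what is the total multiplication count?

16380

(M₁·M₂): 26×15 by 15×21 → 26×21, cost 26·15·21 = 8190
((M₁·M₂)·M₃): 26×21 by 21×9 → 26×9, cost 26·21·9 = 4914; cumulative 13104
(((M₁·M₂)·M₃)·M₄): 26×9 by 9×14 → 26×14, cost 26·9·14 = 3276; cumulative 16380
Total: 16380 scalar multiplications.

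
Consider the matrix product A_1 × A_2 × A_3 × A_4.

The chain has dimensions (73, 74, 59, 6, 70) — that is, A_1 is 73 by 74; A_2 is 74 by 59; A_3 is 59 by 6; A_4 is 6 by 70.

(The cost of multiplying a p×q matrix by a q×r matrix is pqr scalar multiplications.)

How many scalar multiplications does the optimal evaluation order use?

89268

Adjacent pairs: A_1A_2 = 73·74·59 = 318718; A_2A_3 = 74·59·6 = 26196; A_3A_4 = 59·6·70 = 24780.
Length 3: A_1..A_3: k=1: 0+26196+73·74·6=58608; k=2: 318718+0+73·59·6=344560 → min 58608 | A_2..A_4: k=2: 0+24780+74·59·70=330400; k=3: 26196+0+74·6·70=57276 → min 57276.
Length 4: A_1..A_4: k=1: 0+57276+73·74·70=435416; k=2: 318718+24780+73·59·70=644988; k=3: 58608+0+73·6·70=89268 → min 89268.
Optimal order: ((A_1 × (A_2 × A_3)) × A_4) with cost 89268.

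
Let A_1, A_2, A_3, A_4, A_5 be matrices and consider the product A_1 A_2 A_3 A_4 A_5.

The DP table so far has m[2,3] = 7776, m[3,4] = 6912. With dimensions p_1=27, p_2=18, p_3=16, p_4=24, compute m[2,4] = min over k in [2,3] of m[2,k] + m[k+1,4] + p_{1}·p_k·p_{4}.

18144

m[2,4] = min over k∈[2,3] of m[2,k]+m[k+1,4]+p_{1}·p_k·p_{4}.
k=2: 0 + 6912 + 27·18·24 = 18576; k=3: 7776 + 0 + 27·16·24 = 18144.
Minimum: 18144 at k=3.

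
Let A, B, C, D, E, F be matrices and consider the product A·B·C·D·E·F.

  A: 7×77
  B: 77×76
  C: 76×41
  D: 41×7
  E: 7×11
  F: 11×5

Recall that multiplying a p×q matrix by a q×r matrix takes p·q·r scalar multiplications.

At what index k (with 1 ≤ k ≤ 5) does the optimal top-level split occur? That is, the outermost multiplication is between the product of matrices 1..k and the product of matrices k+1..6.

1

Adjacent pairs: AB = 7·77·76 = 40964; BC = 77·76·41 = 239932; CD = 76·41·7 = 21812; DE = 41·7·11 = 3157; EF = 7·11·5 = 385.
Length 3: A..C: k=1: 0+239932+7·77·41=262031; k=2: 40964+0+7·76·41=62776 → min 62776 | B..D: k=2: 0+21812+77·76·7=62776; k=3: 239932+0+77·41·7=262031 → min 62776 | C..E: k=3: 0+3157+76·41·11=37433; k=4: 21812+0+76·7·11=27664 → min 27664 | D..F: k=4: 0+385+41·7·5=1820; k=5: 3157+0+41·11·5=5412 → min 1820.
Length 4: A..D: k=1: 0+62776+7·77·7=66549; k=2: 40964+21812+7·76·7=66500; k=3: 62776+0+7·41·7=64785 → min 64785 | B..E: k=2: 0+27664+77·76·11=92036; k=3: 239932+3157+77·41·11=277816; k=4: 62776+0+77·7·11=68705 → min 68705 | C..F: k=3: 0+1820+76·41·5=17400; k=4: 21812+385+76·7·5=24857; k=5: 27664+0+76·11·5=31844 → min 17400.
Length 5: A..E: k=1: 0+68705+7·77·11=74634; k=2: 40964+27664+7·76·11=74480; k=3: 62776+3157+7·41·11=69090; k=4: 64785+0+7·7·11=65324 → min 65324 | B..F: k=2: 0+17400+77·76·5=46660; k=3: 239932+1820+77·41·5=257537; k=4: 62776+385+77·7·5=65856; k=5: 68705+0+77·11·5=72940 → min 46660.
Top-level splits: k=1: (A..A)·(B..F) → 0+46660+7·77·5 = 49355; k=2: (A..B)·(C..F) → 40964+17400+7·76·5 = 61024; k=3: (A..C)·(D..F) → 62776+1820+7·41·5 = 66031; k=4: (A..D)·(E..F) → 64785+385+7·7·5 = 65415; k=5: (A..E)·(F..F) → 65324+0+7·11·5 = 65709.
Best split is after A, i.e. k = 1.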